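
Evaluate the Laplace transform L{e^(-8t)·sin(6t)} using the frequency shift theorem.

Frequency shift: L{e^(at)f(t)} = F(s-a). L{e^(-8t)·sin(6t)} = 6/((s+8)² + 36)

Final answer: 6/((s+8)² + 36)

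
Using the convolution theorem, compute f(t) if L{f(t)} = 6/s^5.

6/s^5 = (6/s)·(1/s^4) = L{6}·L{t^3/6}. By convolution, f(t) = 6*t^3/6 = ∫₀ᵗ 6·τ^3/6 dτ = 6·t^4/24

Final answer: 6·t^4/24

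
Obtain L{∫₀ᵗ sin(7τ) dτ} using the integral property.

L{∫₀ᵗ f(τ)dτ} = F(s)/s with F(s) = 7/(s² + 49), so the result is (7/(s² + 49))/s = 7/(s(s² + 49))

Final answer: 7/(s(s² + 49))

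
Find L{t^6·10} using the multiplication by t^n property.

L{10} = 10/s. d^1/ds^1[1/s] = -1/s². d^2/ds^2[1/s] = 2/s^3. d^3/ds^3[1/s] = -6/s^4. d^4/ds^4[1/s] = 24/s^5. d^5/ds^5[1/s] = -120/s^6. d^6/ds^6[1/s] = 720/s^7. So L{t^6} = (-1)^{6}·720/s^7 = 720/s^7. Then L{t^6·10} = 10·720/s^7 = 7200/s^7

Final answer: 7200/s^7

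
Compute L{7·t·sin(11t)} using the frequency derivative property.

L{sin(11t)} = 11/(s² + 121). By L{t·f(t)} = -F'(s): -d/ds[11/(s² + 121)] = -(11)·(-2s)/(s² + 121)² = 22s/(s² + 121)². Then L{7·t·sin(11t)} = 7·22s/(s² + 121)² = 154s/(s² + 121)²

Final answer: 154s/(s² + 121)²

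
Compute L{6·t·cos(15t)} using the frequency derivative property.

L{cos(15t)} = s/(s² + 225). Derivative: d/ds[s/(s² + 225)] = [(s² + 225) - s·2s]/(s² + 225)² = (225 - s²)/(s² + 225)². So L{t·cos(15t)} = -F'(s) = (s² - 225)/(s² + 225)². Then L{6·t·cos(15t)} = 6·(s² - 225)/(s² + 225)²

Final answer: 6·(s² - 225)/(s² + 225)²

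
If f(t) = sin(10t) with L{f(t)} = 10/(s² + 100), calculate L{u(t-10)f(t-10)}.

Time shift theorem: L{u(t-a)f(t-a)} = e^(-as)F(s). Here a=10, F(s) = 10/(s² + 100), so L{u(t-10)f(t-10)} = e^(-10s)·10/(s² + 100)

Final answer: e^(-10s)·10/(s² + 100)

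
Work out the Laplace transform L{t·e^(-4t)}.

L{t^n·e^(at)} = n!/(s-a)^(n+1), so L{t·e^(-4t)} = 1/(s+4)^2

Final answer: 1/(s+4)^2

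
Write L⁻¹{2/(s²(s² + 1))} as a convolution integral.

2/(s²(s² + 1)) = (1/s²)·(2/(s² + 1)) = L{t}·L{2·sin(t)}. So f(t) = t*(2·sin(t)) = ∫₀ᵗ 2τ·sin((t-τ)) dτ

Final answer: ∫₀ᵗ 2τ·sin((t-τ)) dτ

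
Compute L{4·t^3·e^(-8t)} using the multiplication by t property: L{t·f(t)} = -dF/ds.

Using L{t^n·e^(at)} = n!/(s-a)^(n+1), L{t^3·e^(-8t)} = 6/(s+8)^4, so L{4·t^3·e^(-8t)} = 4·6/(s+8)^4 = 24/(s+8)^4

Final answer: 24/(s+8)^4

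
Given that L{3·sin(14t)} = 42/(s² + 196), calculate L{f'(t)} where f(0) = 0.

L{f'(t)} = s·F(s) - f(0) = s·42/(s² + 196) - 0 = 42s/(s² + 196)

Final answer: 42s/(s² + 196)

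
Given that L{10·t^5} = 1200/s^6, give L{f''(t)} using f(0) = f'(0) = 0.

L{f''(t)} = s²F(s) - sf(0) - f'(0) = s²·1200/s^6 - 0 - 0 = 1200/s^4

Final answer: 1200/s^4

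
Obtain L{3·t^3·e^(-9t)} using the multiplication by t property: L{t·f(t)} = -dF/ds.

Using L{t^n·e^(at)} = n!/(s-a)^(n+1), L{t^3·e^(-9t)} = 6/(s+9)^4, so L{3·t^3·e^(-9t)} = 3·6/(s+9)^4 = 18/(s+9)^4

Final answer: 18/(s+9)^4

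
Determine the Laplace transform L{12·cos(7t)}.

L{cos(ωt)} = s/(s² + ω²), so L{cos(7t)} = s/(s² + 49). Then L{12·cos(7t)} = 12·s/(s² + 49) = 12s/(s² + 49)

Final answer: 12s/(s² + 49)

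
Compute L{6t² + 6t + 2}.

L{6t² + 6t + 2} = 6·2/s³ + 6/s² + 2/s = 12/s³ + 6/s² + 2/s

Final answer: 12/s³ + 6/s² + 2/s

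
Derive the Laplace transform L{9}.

L{9} = 9 · L{1} = 9/s

Final answer: 9/s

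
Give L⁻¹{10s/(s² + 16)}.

This is the form c·s/(s² + a²) with a = 4, c = 10. L⁻¹ = 10·cos(4t)

Final answer: 10·cos(4t)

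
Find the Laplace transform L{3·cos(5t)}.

L{cos(ωt)} = s/(s² + ω²), so L{cos(5t)} = s/(s² + 25). Then L{3·cos(5t)} = 3·s/(s² + 25) = 3s/(s² + 25)

Final answer: 3s/(s² + 25)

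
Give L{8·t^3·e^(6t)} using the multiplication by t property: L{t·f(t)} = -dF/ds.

Using L{t^n·e^(at)} = n!/(s-a)^(n+1), L{t^3·e^(6t)} = 6/(s-6)^4, so L{8·t^3·e^(6t)} = 8·6/(s-6)^4 = 48/(s-6)^4

Final answer: 48/(s-6)^4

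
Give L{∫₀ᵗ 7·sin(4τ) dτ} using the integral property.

L{∫₀ᵗ f(τ)dτ} = F(s)/s with F(s) = 28/(s² + 16), so the result is (28/(s² + 16))/s = 28/(s(s² + 16))

Final answer: 28/(s(s² + 16))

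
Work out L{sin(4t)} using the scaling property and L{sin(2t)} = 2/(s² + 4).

Using L{f(at)} = (1/a)F(s/a) with a=2: L{sin(4t)} = (1/2) · 2/((s/2)² + 4) = (1/2) · 2·4/(s² + 16) = 4/(s² + 16)

Final answer: 4/(s² + 16)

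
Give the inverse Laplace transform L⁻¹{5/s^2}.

L⁻¹{n!/s^(n+1)} = t^n with n=1. So L⁻¹{1/s^2} = t, and L⁻¹{5/s^2} = (5/1)·t = 5·t

Final answer: 5·t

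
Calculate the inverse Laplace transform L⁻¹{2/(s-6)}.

L⁻¹{1/(s-a)} = e^(at), so L⁻¹{1/(s-6)} = e^(6t), and L⁻¹{2/(s-6)} = 2·e^(6t)

Final answer: 2·e^(6t)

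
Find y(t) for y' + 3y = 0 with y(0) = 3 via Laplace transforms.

L{y'} + 3L{y} = 0. sY - 3 + 3Y = 0. Y(s+3) = 3. Y = 3/(s+3)

Final answer: y(t) = 3e^(-3t)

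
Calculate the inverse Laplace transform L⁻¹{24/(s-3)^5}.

L⁻¹{n!/(s-a)^(n+1)} = t^n·e^(at), so L⁻¹{24/(s-3)^5} = t^4·e^(3t)

Final answer: t^4·e^(3t)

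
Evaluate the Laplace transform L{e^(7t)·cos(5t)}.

L{e^(at)·cos(ωt)} = (s-a)/((s-a)² + ω²), so L{e^(7t)·cos(5t)} = (s-7)/((s-7)² + 25)

Final answer: (s-7)/((s-7)² + 25)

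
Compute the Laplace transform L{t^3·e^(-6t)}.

L{t^n·e^(at)} = n!/(s-a)^(n+1), so L{t^3·e^(-6t)} = 6/(s+6)^4

Final answer: 6/(s+6)^4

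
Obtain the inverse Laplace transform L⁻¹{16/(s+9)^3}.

L⁻¹{n!/(s-a)^(n+1)} = t^n·e^(at) with n=2, a=-9. So L⁻¹{2/(s+9)^3} = t^2·e^(-9t), and L⁻¹{16/(s+9)^3} = (16/2)·t^2·e^(-9t) = 8·t^2·e^(-9t)

Final answer: 8·t^2·e^(-9t)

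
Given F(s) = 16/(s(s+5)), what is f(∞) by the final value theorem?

f(∞) = lim_{s→0} s·16/(s(s+5)) = lim_{s→0} 16/(s+5) = 16/5 = 16/5

Final answer: 16/5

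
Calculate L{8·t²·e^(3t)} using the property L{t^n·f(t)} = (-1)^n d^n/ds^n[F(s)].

L{e^(3t)} = 1/(s-3). d/ds[1/(s-3)] = -1/(s-3)². d²/ds²[1/(s-3)] = 2/(s-3)³. So L{t²·e^(3t)} = (-1)² · 2/(s-3)³ = 2/(s-3)³. Then L{8·t²·e^(3t)} = 8·2/(s-3)³ = 16/(s-3)³

Final answer: 16/(s-3)³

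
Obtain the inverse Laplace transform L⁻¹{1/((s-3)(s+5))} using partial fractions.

Decompose: A/(s-3) + B/(s+5). A = 1/8, B = -1/8. f(t) = (e^(3t) - e^(-5t))/8

Final answer: (e^(3t) - e^(-5t))/8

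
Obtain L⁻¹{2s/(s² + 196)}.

This is the form c·s/(s² + a²) with a = 14, c = 2. L⁻¹ = 2·cos(14t)

Final answer: 2·cos(14t)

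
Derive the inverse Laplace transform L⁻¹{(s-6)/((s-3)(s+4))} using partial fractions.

Using partial fractions, f(t) = (-3e^(3t) + 10e^(-4t))/7

Final answer: (-3e^(3t) + 10e^(-4t))/7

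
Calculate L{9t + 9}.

L{9t + 9} = 9·L{t} + 9·L{1} = 9/s² + 9/s

Final answer: 9/s² + 9/s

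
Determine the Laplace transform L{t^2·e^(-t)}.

L{t^n·e^(at)} = n!/(s-a)^(n+1), so L{t^2·e^(-t)} = 2/(s+1)^3

Final answer: 2/(s+1)^3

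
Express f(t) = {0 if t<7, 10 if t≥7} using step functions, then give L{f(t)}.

f(t) = 10·u(t-7). L{u(t-7)} = e^(-7s)/s, so L{f(t)} = 10·e^(-7s)/s

Final answer: 10·e^(-7s)/s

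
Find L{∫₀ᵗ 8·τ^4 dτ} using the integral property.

L{∫₀ᵗ f(τ)dτ} = F(s)/s with f(t) = 8t^4. F(s) = 192/s^5, so L{∫₀ᵗ 8·τ^4 dτ} = (192/s^5)/s = 192/s^6. (Check: ∫₀ᵗ 8·τ^4 dτ = 8t^5/5.)

Final answer: 192/s^6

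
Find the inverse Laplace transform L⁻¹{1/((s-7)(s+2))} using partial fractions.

Decompose: A/(s-7) + B/(s+2). A = 1/9, B = -1/9. f(t) = (e^(7t) - e^(-2t))/9

Final answer: (e^(7t) - e^(-2t))/9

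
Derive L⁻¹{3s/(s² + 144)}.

This is the form c·s/(s² + a²) with a = 12, c = 3. L⁻¹ = 3·cos(12t)

Final answer: 3·cos(12t)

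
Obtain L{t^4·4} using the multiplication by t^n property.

L{4} = 4/s. d^1/ds^1[1/s] = -1/s². d^2/ds^2[1/s] = 2/s^3. d^3/ds^3[1/s] = -6/s^4. d^4/ds^4[1/s] = 24/s^5. So L{t^4} = (-1)^{4}·24/s^5 = 24/s^5. Then L{t^4·4} = 4·24/s^5 = 96/s^5

Final answer: 96/s^5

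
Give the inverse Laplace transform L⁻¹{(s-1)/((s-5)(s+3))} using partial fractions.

Using partial fractions, f(t) = (4e^(5t) + 4e^(-3t))/8

Final answer: (4e^(5t) + 4e^(-3t))/8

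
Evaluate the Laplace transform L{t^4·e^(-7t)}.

L{t^n·e^(at)} = n!/(s-a)^(n+1), so L{t^4·e^(-7t)} = 24/(s+7)^5

Final answer: 24/(s+7)^5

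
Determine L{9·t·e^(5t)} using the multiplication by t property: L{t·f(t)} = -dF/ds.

Using L{t^n·e^(at)} = n!/(s-a)^(n+1), L{t·e^(5t)} = 1/(s-5)^2, so L{9·t·e^(5t)} = 9·1/(s-5)^2 = 9/(s-5)^2

Final answer: 9/(s-5)^2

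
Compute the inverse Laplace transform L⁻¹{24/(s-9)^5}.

L⁻¹{n!/(s-a)^(n+1)} = t^n·e^(at), so L⁻¹{24/(s-9)^5} = t^4·e^(9t)

Final answer: t^4·e^(9t)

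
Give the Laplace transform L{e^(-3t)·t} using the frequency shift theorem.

L{e^(at)·t^n} = n!/(s-a)^(n+1), so L{e^(-3t)·t} = 1/(s+3)^2

Final answer: 1/(s+3)^2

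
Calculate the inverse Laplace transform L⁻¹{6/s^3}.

L⁻¹{n!/s^(n+1)} = t^n with n=2. So L⁻¹{2/s^3} = t^2, and L⁻¹{6/s^3} = (6/2)·t^2 = 3·t^2

Final answer: 3·t^2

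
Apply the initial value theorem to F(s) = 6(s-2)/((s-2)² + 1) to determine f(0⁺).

f(0⁺) = lim_{s→∞} sF(s) = lim_{s→∞} 6s(s-2)/((s-2)² + 1) = 6

Final answer: 6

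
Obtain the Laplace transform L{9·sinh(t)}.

L{sinh(ωt)} = ω/(s² - ω²), so L{sinh(t)} = 1/(s² - 1). Then L{9·sinh(t)} = 9·1/(s² - 1) = 9/(s² - 1)

Final answer: 9/(s² - 1)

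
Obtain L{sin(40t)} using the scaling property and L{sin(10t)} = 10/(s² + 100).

Using L{f(at)} = (1/a)F(s/a) with a=4: L{sin(40t)} = (1/4) · 10/((s/4)² + 100) = (1/4) · 10·16/(s² + 1600) = 40/(s² + 1600)

Final answer: 40/(s² + 1600)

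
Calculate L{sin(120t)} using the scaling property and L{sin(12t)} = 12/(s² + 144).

Using L{f(at)} = (1/a)F(s/a) with a=10: L{sin(120t)} = (1/10) · 12/((s/10)² + 144) = (1/10) · 12·100/(s² + 14400) = 120/(s² + 14400)

Final answer: 120/(s² + 14400)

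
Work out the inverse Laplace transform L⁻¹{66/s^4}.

L⁻¹{n!/s^(n+1)} = t^n with n=3. So L⁻¹{6/s^4} = t^3, and L⁻¹{66/s^4} = (66/6)·t^3 = 11·t^3

Final answer: 11·t^3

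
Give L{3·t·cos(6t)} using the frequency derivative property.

L{cos(6t)} = s/(s² + 36). Derivative: d/ds[s/(s² + 36)] = [(s² + 36) - s·2s]/(s² + 36)² = (36 - s²)/(s² + 36)². So L{t·cos(6t)} = -F'(s) = (s² - 36)/(s² + 36)². Then L{3·t·cos(6t)} = 3·(s² - 36)/(s² + 36)²

Final answer: 3·(s² - 36)/(s² + 36)²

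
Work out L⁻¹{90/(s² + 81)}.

This is the form c·a/(s² + a²) with a = 9, c = 10. L⁻¹ = 10·sin(9t)

Final answer: 10·sin(9t)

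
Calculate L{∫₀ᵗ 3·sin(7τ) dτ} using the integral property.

L{∫₀ᵗ f(τ)dτ} = F(s)/s with F(s) = 21/(s² + 49), so the result is (21/(s² + 49))/s = 21/(s(s² + 49))

Final answer: 21/(s(s² + 49))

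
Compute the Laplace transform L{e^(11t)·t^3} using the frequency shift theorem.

L{e^(at)·t^n} = n!/(s-a)^(n+1), so L{e^(11t)·t^3} = 6/(s-11)^4

Final answer: 6/(s-11)^4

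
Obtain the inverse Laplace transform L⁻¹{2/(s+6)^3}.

L⁻¹{n!/(s-a)^(n+1)} = t^n·e^(at) with n=2, a=-6. So L⁻¹{2/(s+6)^3} = t^2·e^(-6t)

Final answer: t^2·e^(-6t)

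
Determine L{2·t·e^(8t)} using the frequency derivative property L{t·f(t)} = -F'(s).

L{e^(8t)} = 1/(s-8). By frequency derivative: L{t·e^(8t)} = -d/ds[1/(s-8)] = -(-1)/(s-8)² = 1/(s-8)². Then L{2·t·e^(8t)} = 2·1/(s-8)² = 2/(s-8)²

Final answer: 2/(s-8)²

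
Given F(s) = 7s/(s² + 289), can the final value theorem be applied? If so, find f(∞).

The final value theorem requires all poles of sF(s) in the left half-plane. sF(s) = 7s²/(s² + 289) has poles at s = ±17i (imaginary axis). Theorem does NOT apply (oscillatory system).

Final answer: Not applicable (oscillatory)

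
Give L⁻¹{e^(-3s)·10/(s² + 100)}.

L⁻¹{10/(s² + 100)} = sin(10t). By the time shift theorem, L⁻¹{e^(-as)F(s)} = u(t-a)f(t-a) with a=3, so L⁻¹{e^(-3s)·10/(s² + 100)} = u(t-3)·sin(10(t-3))

Final answer: u(t-3)·sin(10(t-3))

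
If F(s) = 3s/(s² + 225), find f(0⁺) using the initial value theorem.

f(0⁺) = lim_{s→∞} s·3s/(s² + 225) = lim_{s→∞} 3s²/(s² + 225) = 3

Final answer: 3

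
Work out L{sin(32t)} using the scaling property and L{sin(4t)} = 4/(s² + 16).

Using L{f(at)} = (1/a)F(s/a) with a=8: L{sin(32t)} = (1/8) · 4/((s/8)² + 16) = (1/8) · 4·64/(s² + 1024) = 32/(s² + 1024)

Final answer: 32/(s² + 1024)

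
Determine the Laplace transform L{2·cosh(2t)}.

L{cosh(ωt)} = s/(s² - ω²), so L{cosh(2t)} = s/(s² - 4). Then L{2·cosh(2t)} = 2·s/(s² - 4) = 2s/(s² - 4)

Final answer: 2s/(s² - 4)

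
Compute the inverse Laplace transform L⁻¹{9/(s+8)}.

L⁻¹{1/(s-a)} = e^(at), so L⁻¹{1/(s+8)} = e^(-8t), and L⁻¹{9/(s+8)} = 9·e^(-8t)

Final answer: 9·e^(-8t)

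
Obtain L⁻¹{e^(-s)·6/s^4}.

L⁻¹{6/s^4} = t^3. By the time shift theorem, L⁻¹{e^(-as)F(s)} = u(t-a)f(t-a) with a=1, so L⁻¹{e^(-s)·6/s^4} = u(t-1)·(t-1)^3

Final answer: u(t-1)·(t-1)^3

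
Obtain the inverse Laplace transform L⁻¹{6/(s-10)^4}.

L⁻¹{n!/(s-a)^(n+1)} = t^n·e^(at), so L⁻¹{6/(s-10)^4} = t^3·e^(10t)

Final answer: t^3·e^(10t)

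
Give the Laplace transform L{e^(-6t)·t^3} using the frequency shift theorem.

L{e^(at)·t^n} = n!/(s-a)^(n+1), so L{e^(-6t)·t^3} = 6/(s+6)^4

Final answer: 6/(s+6)^4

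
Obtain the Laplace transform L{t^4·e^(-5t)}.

L{t^n·e^(at)} = n!/(s-a)^(n+1), so L{t^4·e^(-5t)} = 24/(s+5)^5

Final answer: 24/(s+5)^5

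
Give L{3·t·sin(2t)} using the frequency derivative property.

L{sin(2t)} = 2/(s² + 4). By L{t·f(t)} = -F'(s): -d/ds[2/(s² + 4)] = -(2)·(-2s)/(s² + 4)² = 4s/(s² + 4)². Then L{3·t·sin(2t)} = 3·4s/(s² + 4)² = 12s/(s² + 4)²

Final answer: 12s/(s² + 4)²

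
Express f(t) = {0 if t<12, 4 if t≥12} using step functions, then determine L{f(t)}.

f(t) = 4·u(t-12). L{u(t-12)} = e^(-12s)/s, so L{f(t)} = 4·e^(-12s)/s

Final answer: 4·e^(-12s)/s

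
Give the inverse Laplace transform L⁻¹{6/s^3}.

L⁻¹{n!/s^(n+1)} = t^n with n=2. So L⁻¹{2/s^3} = t^2, and L⁻¹{6/s^3} = (6/2)·t^2 = 3·t^2

Final answer: 3·t^2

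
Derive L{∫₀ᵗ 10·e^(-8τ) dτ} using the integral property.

L{∫₀ᵗ f(τ)dτ} = F(s)/s with F(s) = 10/(s+8), so L{∫₀ᵗ 10·e^(-8τ) dτ} = 10/(s(s+8))

Final answer: 10/(s(s+8))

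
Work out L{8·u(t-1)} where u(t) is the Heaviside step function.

L{u(t-a)} = e^(-as)/s. Here a=1, so L{u(t-1)} = e^(-s)/s, and L{8·u(t-1)} = 8·e^(-s)/s

Final answer: 8·e^(-s)/s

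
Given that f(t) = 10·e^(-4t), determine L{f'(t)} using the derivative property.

f(0) = 10, F(s) = 10/(s+4). L{f'(t)} = s·F(s) - f(0) = 10s/(s+4) - 10 = (10s - 10(s+4))/(s+4) = -40/(s+4)

Final answer: -40/(s+4)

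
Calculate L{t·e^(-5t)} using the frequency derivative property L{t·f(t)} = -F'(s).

L{e^(-5t)} = 1/(s+5). By frequency derivative: L{t·e^(-5t)} = -d/ds[1/(s+5)] = -(-1)/(s+5)² = 1/(s+5)²

Final answer: 1/(s+5)²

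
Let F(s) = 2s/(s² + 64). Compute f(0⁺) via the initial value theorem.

f(0⁺) = lim_{s→∞} s·2s/(s² + 64) = lim_{s→∞} 2s²/(s² + 64) = 2

Final answer: 2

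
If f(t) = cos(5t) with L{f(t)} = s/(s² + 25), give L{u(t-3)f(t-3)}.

Time shift theorem: L{u(t-a)f(t-a)} = e^(-as)F(s). Here a=3, F(s) = s/(s² + 25), so L{u(t-3)f(t-3)} = e^(-3s)·s/(s² + 25)

Final answer: e^(-3s)·s/(s² + 25)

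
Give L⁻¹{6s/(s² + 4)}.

This is the form c·s/(s² + a²) with a = 2, c = 6. L⁻¹ = 6·cos(2t)

Final answer: 6·cos(2t)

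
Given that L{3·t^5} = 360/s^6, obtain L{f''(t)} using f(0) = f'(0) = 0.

L{f''(t)} = s²F(s) - sf(0) - f'(0) = s²·360/s^6 - 0 - 0 = 360/s^4

Final answer: 360/s^4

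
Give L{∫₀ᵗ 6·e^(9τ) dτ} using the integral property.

L{∫₀ᵗ f(τ)dτ} = F(s)/s with F(s) = 6/(s-9), so L{∫₀ᵗ 6·e^(9τ) dτ} = 6/(s(s-9))

Final answer: 6/(s(s-9))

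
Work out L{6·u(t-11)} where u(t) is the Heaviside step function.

L{u(t-a)} = e^(-as)/s. Here a=11, so L{u(t-11)} = e^(-11s)/s, and L{6·u(t-11)} = 6·e^(-11s)/s

Final answer: 6·e^(-11s)/s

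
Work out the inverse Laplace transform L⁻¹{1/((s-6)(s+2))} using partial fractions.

Decompose: A/(s-6) + B/(s+2). A = 1/8, B = -1/8. f(t) = (e^(6t) - e^(-2t))/8

Final answer: (e^(6t) - e^(-2t))/8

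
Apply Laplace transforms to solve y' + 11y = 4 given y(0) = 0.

sY + 11Y = 4/s. Y = 4/(s(s+11)). Partial fractions: Y = 4/11/s - 4/11/(s+11)

Final answer: y(t) = 4/11(1 - e^(-11t))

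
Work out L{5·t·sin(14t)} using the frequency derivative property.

L{sin(14t)} = 14/(s² + 196). By L{t·f(t)} = -F'(s): -d/ds[14/(s² + 196)] = -(14)·(-2s)/(s² + 196)² = 28s/(s² + 196)². Then L{5·t·sin(14t)} = 5·28s/(s² + 196)² = 140s/(s² + 196)²

Final answer: 140s/(s² + 196)²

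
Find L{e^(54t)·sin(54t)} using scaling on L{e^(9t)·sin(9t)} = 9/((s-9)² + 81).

Scaling with a=6: L{e^(54t)·sin(54t)} = (1/6) · 9/((s/6-9)² + 81). Simplifying: 54/((s-54)² + 2916)

Final answer: 54/((s-54)² + 2916)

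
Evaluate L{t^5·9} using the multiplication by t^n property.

L{9} = 9/s. d^1/ds^1[1/s] = -1/s². d^2/ds^2[1/s] = 2/s^3. d^3/ds^3[1/s] = -6/s^4. d^4/ds^4[1/s] = 24/s^5. d^5/ds^5[1/s] = -120/s^6. So L{t^5} = (-1)^{5}·-120/s^6 = 120/s^6. Then L{t^5·9} = 9·120/s^6 = 1080/s^6

Final answer: 1080/s^6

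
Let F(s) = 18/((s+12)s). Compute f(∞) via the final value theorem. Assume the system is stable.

f(∞) = lim_{s→0} sF(s) = lim_{s→0} 18/(s+12) = 3/2

Final answer: 3/2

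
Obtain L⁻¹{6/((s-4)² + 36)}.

Form: b/((s-a)² + b²) → e^(at)sin(bt). With a=4, b=6

Final answer: e^(4t)·sin(6t)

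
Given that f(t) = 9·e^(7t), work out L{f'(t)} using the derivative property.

f(0) = 9, F(s) = 9/(s-7). L{f'(t)} = s·F(s) - f(0) = 9s/(s-7) - 9 = (9s - 9(s-7))/(s-7) = 63/(s-7)

Final answer: 63/(s-7)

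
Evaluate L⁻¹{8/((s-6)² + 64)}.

Form: b/((s-a)² + b²) → e^(at)sin(bt). With a=6, b=8

Final answer: e^(6t)·sin(8t)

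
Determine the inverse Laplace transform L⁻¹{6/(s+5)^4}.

L⁻¹{n!/(s-a)^(n+1)} = t^n·e^(at), so L⁻¹{6/(s+5)^4} = t^3·e^(-5t)

Final answer: t^3·e^(-5t)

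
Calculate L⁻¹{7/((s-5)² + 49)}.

Form: b/((s-a)² + b²) → e^(at)sin(bt). With a=5, b=7

Final answer: e^(5t)·sin(7t)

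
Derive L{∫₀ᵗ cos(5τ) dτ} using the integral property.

L{∫₀ᵗ f(τ)dτ} = F(s)/s with F(s) = s/(s² + 25), so the result is (s/(s² + 25))/s = 1/(s² + 25)

Final answer: 1/(s² + 25)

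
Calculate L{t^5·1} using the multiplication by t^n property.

L{1} = 1/s. d^1/ds^1[1/s] = -1/s². d^2/ds^2[1/s] = 2/s^3. d^3/ds^3[1/s] = -6/s^4. d^4/ds^4[1/s] = 24/s^5. d^5/ds^5[1/s] = -120/s^6. So L{t^5} = (-1)^{5}·-120/s^6 = 120/s^6

Final answer: 120/s^6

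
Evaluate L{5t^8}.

L{t^n} = n!/s^(n+1). So L{5t^8} = 5·8!/s^9 = 201600/s^9

Final answer: 201600/s^9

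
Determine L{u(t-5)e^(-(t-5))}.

u(t-a)f(t-a) with f(t)=e^(-t). L{e^(-t)} = 1/(s+1). By time shift: e^(-5s)/(s+1)

Final answer: e^(-5s)/(s+1)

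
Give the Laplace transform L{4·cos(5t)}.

L{cos(ωt)} = s/(s² + ω²), so L{cos(5t)} = s/(s² + 25). Then L{4·cos(5t)} = 4·s/(s² + 25) = 4s/(s² + 25)

Final answer: 4s/(s² + 25)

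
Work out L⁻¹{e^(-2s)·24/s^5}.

L⁻¹{24/s^5} = t^4. By the time shift theorem, L⁻¹{e^(-as)F(s)} = u(t-a)f(t-a) with a=2, so L⁻¹{e^(-2s)·24/s^5} = u(t-2)·(t-2)^4

Final answer: u(t-2)·(t-2)^4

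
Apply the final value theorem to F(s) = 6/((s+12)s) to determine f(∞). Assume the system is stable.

f(∞) = lim_{s→0} sF(s) = lim_{s→0} 6/(s+12) = 1/2

Final answer: 1/2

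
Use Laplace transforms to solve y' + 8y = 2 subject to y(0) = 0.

sY + 8Y = 2/s. Y = 2/(s(s+8)). Partial fractions: Y = 1/4/s - 1/4/(s+8)

Final answer: y(t) = 1/4(1 - e^(-8t))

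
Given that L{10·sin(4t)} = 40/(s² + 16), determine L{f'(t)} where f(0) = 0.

L{f'(t)} = s·F(s) - f(0) = s·40/(s² + 16) - 0 = 40s/(s² + 16)

Final answer: 40s/(s² + 16)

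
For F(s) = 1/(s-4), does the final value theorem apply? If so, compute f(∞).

sF(s) = s/(s-4) has a pole at s = 4 in the right half-plane. Theorem does NOT apply (unstable system; f(t) = e^(4t) grows without bound).

Final answer: Not applicable (unstable)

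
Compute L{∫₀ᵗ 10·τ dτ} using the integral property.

L{∫₀ᵗ f(τ)dτ} = F(s)/s with f(t) = 10t. F(s) = 10/s^2, so L{∫₀ᵗ 10·τ dτ} = (10/s^2)/s = 10/s^3. (Check: ∫₀ᵗ 10·τ dτ = 10t^2/2.)

Final answer: 10/s^3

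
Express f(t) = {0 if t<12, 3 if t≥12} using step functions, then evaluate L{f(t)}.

f(t) = 3·u(t-12). L{u(t-12)} = e^(-12s)/s, so L{f(t)} = 3·e^(-12s)/s

Final answer: 3·e^(-12s)/s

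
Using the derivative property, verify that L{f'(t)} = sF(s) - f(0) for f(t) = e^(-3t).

f'(t) = -3e^(-3t). Direct: L{f'(t)} = -3/(s+3). Property: s·1/(s+3) - 1 = (s - (s+3))/(s+3) = -3/(s+3). ✓

Final answer: -3/(s+3)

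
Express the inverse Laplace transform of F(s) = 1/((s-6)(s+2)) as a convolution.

1/((s-6)(s+2)) = (1/(s-6))·(1/(s+2)) = L{e^(6t)}·L{e^(-2t)}. So f(t) = e^(6t)*e^(-2t) = ∫₀ᵗ e^(6τ)·e^(-2(t-τ)) dτ

Final answer: ∫₀ᵗ e^(6τ)·e^(-2(t-τ)) dτ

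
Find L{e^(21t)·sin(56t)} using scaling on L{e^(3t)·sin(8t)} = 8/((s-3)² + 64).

Scaling with a=7: L{e^(21t)·sin(56t)} = (1/7) · 8/((s/7-3)² + 64). Simplifying: 56/((s-21)² + 3136)

Final answer: 56/((s-21)² + 3136)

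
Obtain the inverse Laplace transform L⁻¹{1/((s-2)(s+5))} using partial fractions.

Decompose: A/(s-2) + B/(s+5). A = 1/7, B = -1/7. f(t) = (e^(2t) - e^(-5t))/7

Final answer: (e^(2t) - e^(-5t))/7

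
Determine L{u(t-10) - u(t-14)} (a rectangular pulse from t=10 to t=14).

L{u(t-a)} = e^(-as)/s. L{u(t-10) - u(t-14)} = (e^(-10s) - e^(-14s))/s

Final answer: (e^(-10s) - e^(-14s))/s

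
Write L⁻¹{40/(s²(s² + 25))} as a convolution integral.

40/(s²(s² + 25)) = (1/s²)·(40/(s² + 25)) = L{t}·L{8·sin(5t)}. So f(t) = t*(8·sin(5t)) = ∫₀ᵗ 8τ·sin(5(t-τ)) dτ

Final answer: ∫₀ᵗ 8τ·sin(5(t-τ)) dτ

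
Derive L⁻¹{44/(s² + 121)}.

This is the form c·a/(s² + a²) with a = 11, c = 4. L⁻¹ = 4·sin(11t)

Final answer: 4·sin(11t)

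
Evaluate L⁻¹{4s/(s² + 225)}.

This is the form c·s/(s² + a²) with a = 15, c = 4. L⁻¹ = 4·cos(15t)

Final answer: 4·cos(15t)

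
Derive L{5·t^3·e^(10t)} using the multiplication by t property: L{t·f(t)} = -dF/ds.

Using L{t^n·e^(at)} = n!/(s-a)^(n+1), L{t^3·e^(10t)} = 6/(s-10)^4, so L{5·t^3·e^(10t)} = 5·6/(s-10)^4 = 30/(s-10)^4

Final answer: 30/(s-10)^4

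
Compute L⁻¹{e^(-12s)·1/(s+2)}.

L⁻¹{1/(s+2)} = e^(-2t). By the time shift theorem, L⁻¹{e^(-as)F(s)} = u(t-a)f(t-a) with a=12, so L⁻¹{e^(-12s)·1/(s+2)} = u(t-12)·e^(-2(t-12))

Final answer: u(t-12)·e^(-2(t-12))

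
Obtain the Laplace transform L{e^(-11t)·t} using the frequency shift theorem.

L{e^(at)·t^n} = n!/(s-a)^(n+1), so L{e^(-11t)·t} = 1/(s+11)^2

Final answer: 1/(s+11)^2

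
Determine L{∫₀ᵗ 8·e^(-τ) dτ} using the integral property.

L{∫₀ᵗ f(τ)dτ} = F(s)/s with F(s) = 8/(s+1), so L{∫₀ᵗ 8·e^(-τ) dτ} = 8/(s(s+1))

Final answer: 8/(s(s+1))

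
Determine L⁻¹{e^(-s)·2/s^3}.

L⁻¹{2/s^3} = t^2. By the time shift theorem, L⁻¹{e^(-as)F(s)} = u(t-a)f(t-a) with a=1, so L⁻¹{e^(-s)·2/s^3} = u(t-1)·(t-1)^2

Final answer: u(t-1)·(t-1)^2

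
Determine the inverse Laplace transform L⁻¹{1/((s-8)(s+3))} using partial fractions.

Decompose: A/(s-8) + B/(s+3). A = 1/11, B = -1/11. f(t) = (e^(8t) - e^(-3t))/11

Final answer: (e^(8t) - e^(-3t))/11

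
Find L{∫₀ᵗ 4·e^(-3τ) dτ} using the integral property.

L{∫₀ᵗ f(τ)dτ} = F(s)/s with F(s) = 4/(s+3), so L{∫₀ᵗ 4·e^(-3τ) dτ} = 4/(s(s+3))

Final answer: 4/(s(s+3))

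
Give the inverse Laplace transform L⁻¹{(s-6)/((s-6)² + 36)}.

Using frequency shift, L⁻¹{(s-6)/((s-6)² + 36)} = e^(6t)·cos(6t)

Final answer: e^(6t)·cos(6t)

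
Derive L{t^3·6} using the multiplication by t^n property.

L{6} = 6/s. d^1/ds^1[1/s] = -1/s². d^2/ds^2[1/s] = 2/s^3. d^3/ds^3[1/s] = -6/s^4. So L{t^3} = (-1)^{3}·-6/s^4 = 6/s^4. Then L{t^3·6} = 6·6/s^4 = 36/s^4

Final answer: 36/s^4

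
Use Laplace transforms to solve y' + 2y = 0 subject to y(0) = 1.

L{y'} + 2L{y} = 0. sY - 1 + 2Y = 0. Y(s+2) = 1. Y = 1/(s+2)

Final answer: y(t) = e^(-2t)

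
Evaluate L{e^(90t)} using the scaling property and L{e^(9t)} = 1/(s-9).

Using L{f(at)} = (1/a)F(s/a) with a=10 and f(t) = e^(9t): L{e^(90t)} = (1/10) · 1/((s/10)-9) = (1/10) · 10/(s-90) = 1/(s-90)

Final answer: 1/(s-90)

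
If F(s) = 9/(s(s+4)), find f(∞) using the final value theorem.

f(∞) = lim_{s→0} s·9/(s(s+4)) = lim_{s→0} 9/(s+4) = 9/4 = 9/4

Final answer: 9/4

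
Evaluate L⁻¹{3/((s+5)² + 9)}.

Form: b/((s-a)² + b²) → e^(at)sin(bt). With a=-5, b=3

Final answer: e^(-5t)·sin(3t)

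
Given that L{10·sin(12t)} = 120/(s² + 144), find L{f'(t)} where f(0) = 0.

L{f'(t)} = s·F(s) - f(0) = s·120/(s² + 144) - 0 = 120s/(s² + 144)

Final answer: 120s/(s² + 144)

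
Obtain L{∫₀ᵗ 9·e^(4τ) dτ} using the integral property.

L{∫₀ᵗ f(τ)dτ} = F(s)/s with F(s) = 9/(s-4), so L{∫₀ᵗ 9·e^(4τ) dτ} = 9/(s(s-4))

Final answer: 9/(s(s-4))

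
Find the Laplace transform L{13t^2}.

L{13t^2} = 13 · L{t^2} = 13 · 2/s^3 = 26/s^3

Final answer: 26/s^3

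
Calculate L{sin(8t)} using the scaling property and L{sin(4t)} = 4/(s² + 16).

Using L{f(at)} = (1/a)F(s/a) with a=2: L{sin(8t)} = (1/2) · 4/((s/2)² + 16) = (1/2) · 4·4/(s² + 64) = 8/(s² + 64)

Final answer: 8/(s² + 64)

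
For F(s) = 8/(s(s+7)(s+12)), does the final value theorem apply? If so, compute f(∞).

Poles of sF(s) = 8/((s+7)(s+12)) are at s = -7 and s = -12, both in the left half-plane. Theorem applies. f(∞) = lim_{s→0} sF(s) = 8/(7·12) = 2/21

Final answer: 2/21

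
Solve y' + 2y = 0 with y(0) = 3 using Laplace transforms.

L{y'} + 2L{y} = 0. sY - 3 + 2Y = 0. Y(s+2) = 3. Y = 3/(s+2)

Final answer: y(t) = 3e^(-2t)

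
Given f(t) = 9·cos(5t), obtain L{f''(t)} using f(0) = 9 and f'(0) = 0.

F(s) = 9s/(s² + 25). L{f''(t)} = s²F(s) - sf(0) - f'(0) = 9s³/(s² + 25) - 9s = (9s³ - 9s(s² + 25))/(s² + 25) = -225s/(s² + 25)

Final answer: -225s/(s² + 25)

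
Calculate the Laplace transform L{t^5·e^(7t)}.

L{t^n·e^(at)} = n!/(s-a)^(n+1), so L{t^5·e^(7t)} = 120/(s-7)^6

Final answer: 120/(s-7)^6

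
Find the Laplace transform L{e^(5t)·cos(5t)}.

L{e^(at)·cos(ωt)} = (s-a)/((s-a)² + ω²), so L{e^(5t)·cos(5t)} = (s-5)/((s-5)² + 25)

Final answer: (s-5)/((s-5)² + 25)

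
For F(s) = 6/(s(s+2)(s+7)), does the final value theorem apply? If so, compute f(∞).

Poles of sF(s) = 6/((s+2)(s+7)) are at s = -2 and s = -7, both in the left half-plane. Theorem applies. f(∞) = lim_{s→0} sF(s) = 6/(2·7) = 3/7

Final answer: 3/7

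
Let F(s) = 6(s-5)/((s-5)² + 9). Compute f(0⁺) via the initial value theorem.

f(0⁺) = lim_{s→∞} sF(s) = lim_{s→∞} 6s(s-5)/((s-5)² + 9) = 6

Final answer: 6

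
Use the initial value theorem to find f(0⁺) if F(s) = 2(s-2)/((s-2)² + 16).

f(0⁺) = lim_{s→∞} sF(s) = lim_{s→∞} 2s(s-2)/((s-2)² + 16) = 2

Final answer: 2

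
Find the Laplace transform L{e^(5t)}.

L{e^(at)} = 1/(s-a), so L{e^(5t)} = 1/(s-5)

Final answer: 1/(s-5)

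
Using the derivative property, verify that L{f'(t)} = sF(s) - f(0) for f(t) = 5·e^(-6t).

f'(t) = -30e^(-6t). Direct: L{f'(t)} = -30/(s+6). Property: s·5/(s+6) - 5 = (5s - 5(s+6))/(s+6) = -30/(s+6). ✓

Final answer: -30/(s+6)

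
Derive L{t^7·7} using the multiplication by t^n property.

L{7} = 7/s. d^1/ds^1[1/s] = -1/s². d^2/ds^2[1/s] = 2/s^3. d^3/ds^3[1/s] = -6/s^4. d^4/ds^4[1/s] = 24/s^5. d^5/ds^5[1/s] = -120/s^6. d^6/ds^6[1/s] = 720/s^7. d^7/ds^7[1/s] = -5040/s^8. So L{t^7} = (-1)^{7}·-5040/s^8 = 5040/s^8. Then L{t^7·7} = 7·5040/s^8 = 35280/s^8

Final answer: 35280/s^8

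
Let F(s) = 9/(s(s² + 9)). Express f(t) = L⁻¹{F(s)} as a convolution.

9/(s(s² + 9)) = (1/s)·(9/(s² + 9)) = L{1}·L{3·sin(3t)}. So f(t) = 1*(3·sin(3t)) = ∫₀ᵗ 3·sin(3τ) dτ

Final answer: ∫₀ᵗ 3·sin(3τ) dτ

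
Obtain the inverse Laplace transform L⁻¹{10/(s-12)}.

L⁻¹{1/(s-a)} = e^(at), so L⁻¹{1/(s-12)} = e^(12t), and L⁻¹{10/(s-12)} = 10·e^(12t)

Final answer: 10·e^(12t)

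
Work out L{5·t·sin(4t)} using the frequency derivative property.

L{sin(4t)} = 4/(s² + 16). By L{t·f(t)} = -F'(s): -d/ds[4/(s² + 16)] = -(4)·(-2s)/(s² + 16)² = 8s/(s² + 16)². Then L{5·t·sin(4t)} = 5·8s/(s² + 16)² = 40s/(s² + 16)²

Final answer: 40s/(s² + 16)²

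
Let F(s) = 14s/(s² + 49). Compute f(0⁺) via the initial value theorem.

f(0⁺) = lim_{s→∞} s·14s/(s² + 49) = lim_{s→∞} 14s²/(s² + 49) = 14

Final answer: 14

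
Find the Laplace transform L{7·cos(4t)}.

L{cos(ωt)} = s/(s² + ω²), so L{cos(4t)} = s/(s² + 16). Then L{7·cos(4t)} = 7·s/(s² + 16) = 7s/(s² + 16)

Final answer: 7s/(s² + 16)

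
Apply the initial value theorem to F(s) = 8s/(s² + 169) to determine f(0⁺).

f(0⁺) = lim_{s→∞} s·8s/(s² + 169) = lim_{s→∞} 8s²/(s² + 169) = 8

Final answer: 8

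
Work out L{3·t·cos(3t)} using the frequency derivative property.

L{cos(3t)} = s/(s² + 9). Derivative: d/ds[s/(s² + 9)] = [(s² + 9) - s·2s]/(s² + 9)² = (9 - s²)/(s² + 9)². So L{t·cos(3t)} = -F'(s) = (s² - 9)/(s² + 9)². Then L{3·t·cos(3t)} = 3·(s² - 9)/(s² + 9)²

Final answer: 3·(s² - 9)/(s² + 9)²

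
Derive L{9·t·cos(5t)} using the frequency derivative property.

L{cos(5t)} = s/(s² + 25). Derivative: d/ds[s/(s² + 25)] = [(s² + 25) - s·2s]/(s² + 25)² = (25 - s²)/(s² + 25)². So L{t·cos(5t)} = -F'(s) = (s² - 25)/(s² + 25)². Then L{9·t·cos(5t)} = 9·(s² - 25)/(s² + 25)²

Final answer: 9·(s² - 25)/(s² + 25)²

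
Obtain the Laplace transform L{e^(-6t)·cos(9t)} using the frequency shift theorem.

Frequency shift: L{e^(at)f(t)} = F(s-a). L{e^(-6t)·cos(9t)} = (s+6)/((s+6)² + 81)

Final answer: (s+6)/((s+6)² + 81)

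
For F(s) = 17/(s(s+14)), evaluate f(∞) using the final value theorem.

f(∞) = lim_{s→0} s·17/(s(s+14)) = lim_{s→0} 17/(s+14) = 17/14 = 17/14

Final answer: 17/14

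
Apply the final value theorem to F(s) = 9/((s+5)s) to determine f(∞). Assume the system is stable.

f(∞) = lim_{s→0} sF(s) = lim_{s→0} 9/(s+5) = 9/5

Final answer: 9/5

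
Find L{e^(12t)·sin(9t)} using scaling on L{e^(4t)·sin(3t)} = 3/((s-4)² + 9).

Scaling with a=3: L{e^(12t)·sin(9t)} = (1/3) · 3/((s/3-4)² + 9). Simplifying: 9/((s-12)² + 81)

Final answer: 9/((s-12)² + 81)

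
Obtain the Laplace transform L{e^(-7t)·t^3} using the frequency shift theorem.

L{e^(at)·t^n} = n!/(s-a)^(n+1), so L{e^(-7t)·t^3} = 6/(s+7)^4

Final answer: 6/(s+7)^4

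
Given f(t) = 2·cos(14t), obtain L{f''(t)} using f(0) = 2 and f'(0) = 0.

F(s) = 2s/(s² + 196). L{f''(t)} = s²F(s) - sf(0) - f'(0) = 2s³/(s² + 196) - 2s = (2s³ - 2s(s² + 196))/(s² + 196) = -392s/(s² + 196)

Final answer: -392s/(s² + 196)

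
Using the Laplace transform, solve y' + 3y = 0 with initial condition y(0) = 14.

L{y'} + 3L{y} = 0. sY - 14 + 3Y = 0. Y(s+3) = 14. Y = 14/(s+3)

Final answer: y(t) = 14e^(-3t)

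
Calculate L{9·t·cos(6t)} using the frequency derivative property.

L{cos(6t)} = s/(s² + 36). Derivative: d/ds[s/(s² + 36)] = [(s² + 36) - s·2s]/(s² + 36)² = (36 - s²)/(s² + 36)². So L{t·cos(6t)} = -F'(s) = (s² - 36)/(s² + 36)². Then L{9·t·cos(6t)} = 9·(s² - 36)/(s² + 36)²

Final answer: 9·(s² - 36)/(s² + 36)²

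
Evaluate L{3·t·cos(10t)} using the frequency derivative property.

L{cos(10t)} = s/(s² + 100). Derivative: d/ds[s/(s² + 100)] = [(s² + 100) - s·2s]/(s² + 100)² = (100 - s²)/(s² + 100)². So L{t·cos(10t)} = -F'(s) = (s² - 100)/(s² + 100)². Then L{3·t·cos(10t)} = 3·(s² - 100)/(s² + 100)²

Final answer: 3·(s² - 100)/(s² + 100)²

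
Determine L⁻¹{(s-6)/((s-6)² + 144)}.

Using frequency shift: L⁻¹{(s-a)/((s-a)² + b²)} = e^(at)cos(bt). Here a=6, b=12

Final answer: e^(6t)·cos(12t)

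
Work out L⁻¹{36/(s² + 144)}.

This is the form c·a/(s² + a²) with a = 12, c = 3. L⁻¹ = 3·sin(12t)

Final answer: 3·sin(12t)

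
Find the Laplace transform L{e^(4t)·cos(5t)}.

L{e^(at)·cos(ωt)} = (s-a)/((s-a)² + ω²), so L{e^(4t)·cos(5t)} = (s-4)/((s-4)² + 25)

Final answer: (s-4)/((s-4)² + 25)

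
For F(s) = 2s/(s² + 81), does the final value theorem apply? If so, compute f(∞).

The final value theorem requires all poles of sF(s) in the left half-plane. sF(s) = 2s²/(s² + 81) has poles at s = ±9i (imaginary axis). Theorem does NOT apply (oscillatory system).

Final answer: Not applicable (oscillatory)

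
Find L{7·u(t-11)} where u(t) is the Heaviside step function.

L{u(t-a)} = e^(-as)/s. Here a=11, so L{u(t-11)} = e^(-11s)/s, and L{7·u(t-11)} = 7·e^(-11s)/s

Final answer: 7·e^(-11s)/s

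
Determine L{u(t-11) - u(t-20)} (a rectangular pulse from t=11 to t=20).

L{u(t-a)} = e^(-as)/s. L{u(t-11) - u(t-20)} = (e^(-11s) - e^(-20s))/s

Final answer: (e^(-11s) - e^(-20s))/s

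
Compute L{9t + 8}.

L{9t + 8} = 9·L{t} + 8·L{1} = 9/s² + 8/s

Final answer: 9/s² + 8/s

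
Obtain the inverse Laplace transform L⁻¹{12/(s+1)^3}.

L⁻¹{n!/(s-a)^(n+1)} = t^n·e^(at) with n=2, a=-1. So L⁻¹{2/(s+1)^3} = t^2·e^(-t), and L⁻¹{12/(s+1)^3} = (12/2)·t^2·e^(-t) = 6·t^2·e^(-t)

Final answer: 6·t^2·e^(-t)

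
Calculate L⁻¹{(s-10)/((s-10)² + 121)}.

Using frequency shift: L⁻¹{(s-a)/((s-a)² + b²)} = e^(at)cos(bt). Here a=10, b=11

Final answer: e^(10t)·cos(11t)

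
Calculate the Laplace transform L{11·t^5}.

L{t^n} = n!/s^(n+1), so L{t^5} = 120/s^6. Then L{11·t^5} = 11·120/s^6 = 1320/s^6

Final answer: 1320/s^6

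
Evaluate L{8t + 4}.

L{8t + 4} = 8·L{t} + 4·L{1} = 8/s² + 4/s

Final answer: 8/s² + 4/s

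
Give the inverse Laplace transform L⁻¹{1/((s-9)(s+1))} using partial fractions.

Decompose: A/(s-9) + B/(s+1). A = 1/10, B = -1/10. f(t) = (e^(9t) - e^(-t))/10

Final answer: (e^(9t) - e^(-t))/10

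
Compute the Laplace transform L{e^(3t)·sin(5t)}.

L{e^(at)·sin(ωt)} = ω/((s-a)² + ω²), so L{e^(3t)·sin(5t)} = 5/((s-3)² + 25)

Final answer: 5/((s-3)² + 25)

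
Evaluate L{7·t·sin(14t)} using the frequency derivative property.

L{sin(14t)} = 14/(s² + 196). By L{t·f(t)} = -F'(s): -d/ds[14/(s² + 196)] = -(14)·(-2s)/(s² + 196)² = 28s/(s² + 196)². Then L{7·t·sin(14t)} = 7·28s/(s² + 196)² = 196s/(s² + 196)²

Final answer: 196s/(s² + 196)²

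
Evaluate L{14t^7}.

L{t^n} = n!/s^(n+1). So L{14t^7} = 14·7!/s^8 = 70560/s^8

Final answer: 70560/s^8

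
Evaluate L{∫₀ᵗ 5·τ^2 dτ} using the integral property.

L{∫₀ᵗ f(τ)dτ} = F(s)/s with f(t) = 5t^2. F(s) = 10/s^3, so L{∫₀ᵗ 5·τ^2 dτ} = (10/s^3)/s = 10/s^4. (Check: ∫₀ᵗ 5·τ^2 dτ = 5t^3/3.)

Final answer: 10/s^4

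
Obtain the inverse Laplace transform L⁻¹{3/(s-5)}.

L⁻¹{1/(s-a)} = e^(at), so L⁻¹{1/(s-5)} = e^(5t), and L⁻¹{3/(s-5)} = 3·e^(5t)

Final answer: 3·e^(5t)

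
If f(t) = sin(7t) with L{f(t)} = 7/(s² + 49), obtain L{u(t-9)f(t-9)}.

Time shift theorem: L{u(t-a)f(t-a)} = e^(-as)F(s). Here a=9, F(s) = 7/(s² + 49), so L{u(t-9)f(t-9)} = e^(-9s)·7/(s² + 49)

Final answer: e^(-9s)·7/(s² + 49)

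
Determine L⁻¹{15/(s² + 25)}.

This is the form c·a/(s² + a²) with a = 5, c = 3. L⁻¹ = 3·sin(5t)

Final answer: 3·sin(5t)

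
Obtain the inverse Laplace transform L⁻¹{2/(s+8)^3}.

L⁻¹{n!/(s-a)^(n+1)} = t^n·e^(at), so L⁻¹{2/(s+8)^3} = t^2·e^(-8t)

Final answer: t^2·e^(-8t)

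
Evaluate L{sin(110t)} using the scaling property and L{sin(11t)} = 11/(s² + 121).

Using L{f(at)} = (1/a)F(s/a) with a=10: L{sin(110t)} = (1/10) · 11/((s/10)² + 121) = (1/10) · 11·100/(s² + 12100) = 110/(s² + 12100)

Final answer: 110/(s² + 12100)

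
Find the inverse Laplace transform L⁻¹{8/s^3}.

L⁻¹{n!/s^(n+1)} = t^n with n=2. So L⁻¹{2/s^3} = t^2, and L⁻¹{8/s^3} = (8/2)·t^2 = 4·t^2

Final answer: 4·t^2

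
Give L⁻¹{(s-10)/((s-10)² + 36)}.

Using frequency shift: L⁻¹{(s-a)/((s-a)² + b²)} = e^(at)cos(bt). Here a=10, b=6

Final answer: e^(10t)·cos(6t)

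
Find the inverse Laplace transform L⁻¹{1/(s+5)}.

L⁻¹{1/(s-a)} = e^(at), so L⁻¹{1/(s+5)} = e^(-5t)

Final answer: e^(-5t)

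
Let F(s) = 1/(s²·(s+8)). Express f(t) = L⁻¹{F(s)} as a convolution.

1/(s²·(s+8)) = (1/s^2)·(1/(s+8)) = L{t}·L{e^(-8t)}. So f(t) = t*e^(-8t) = ∫₀ᵗ τ·e^(-8(t-τ)) dτ

Final answer: ∫₀ᵗ τ·e^(-8(t-τ)) dτ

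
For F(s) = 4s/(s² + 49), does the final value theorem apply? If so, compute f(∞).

The final value theorem requires all poles of sF(s) in the left half-plane. sF(s) = 4s²/(s² + 49) has poles at s = ±7i (imaginary axis). Theorem does NOT apply (oscillatory system).

Final answer: Not applicable (oscillatory)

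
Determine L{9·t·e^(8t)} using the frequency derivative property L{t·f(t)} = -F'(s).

L{e^(8t)} = 1/(s-8). By frequency derivative: L{t·e^(8t)} = -d/ds[1/(s-8)] = -(-1)/(s-8)² = 1/(s-8)². Then L{9·t·e^(8t)} = 9·1/(s-8)² = 9/(s-8)²

Final answer: 9/(s-8)²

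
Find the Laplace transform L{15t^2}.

L{15t^2} = 15 · L{t^2} = 15 · 2/s^3 = 30/s^3

Final answer: 30/s^3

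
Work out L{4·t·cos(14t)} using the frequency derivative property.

L{cos(14t)} = s/(s² + 196). Derivative: d/ds[s/(s² + 196)] = [(s² + 196) - s·2s]/(s² + 196)² = (196 - s²)/(s² + 196)². So L{t·cos(14t)} = -F'(s) = (s² - 196)/(s² + 196)². Then L{4·t·cos(14t)} = 4·(s² - 196)/(s² + 196)²

Final answer: 4·(s² - 196)/(s² + 196)²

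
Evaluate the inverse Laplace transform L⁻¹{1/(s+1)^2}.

L⁻¹{n!/(s-a)^(n+1)} = t^n·e^(at), so L⁻¹{1/(s+1)^2} = t·e^(-t)

Final answer: t·e^(-t)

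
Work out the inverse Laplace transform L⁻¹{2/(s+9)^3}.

L⁻¹{n!/(s-a)^(n+1)} = t^n·e^(at), so L⁻¹{2/(s+9)^3} = t^2·e^(-9t)

Final answer: t^2·e^(-9t)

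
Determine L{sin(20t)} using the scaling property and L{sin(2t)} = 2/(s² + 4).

Using L{f(at)} = (1/a)F(s/a) with a=10: L{sin(20t)} = (1/10) · 2/((s/10)² + 4) = (1/10) · 2·100/(s² + 400) = 20/(s² + 400)

Final answer: 20/(s² + 400)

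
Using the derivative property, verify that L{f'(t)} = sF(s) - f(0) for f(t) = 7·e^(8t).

f'(t) = 56e^(8t). Direct: L{f'(t)} = 56/(s-8). Property: s·7/(s-8) - 7 = (7s - 7(s-8))/(s-8) = 56/(s-8). ✓

Final answer: 56/(s-8)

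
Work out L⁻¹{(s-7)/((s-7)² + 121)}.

Using frequency shift: L⁻¹{(s-a)/((s-a)² + b²)} = e^(at)cos(bt). Here a=7, b=11

Final answer: e^(7t)·cos(11t)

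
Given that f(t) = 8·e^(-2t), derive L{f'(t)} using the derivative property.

f(0) = 8, F(s) = 8/(s+2). L{f'(t)} = s·F(s) - f(0) = 8s/(s+2) - 8 = (8s - 8(s+2))/(s+2) = -16/(s+2)

Final answer: -16/(s+2)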